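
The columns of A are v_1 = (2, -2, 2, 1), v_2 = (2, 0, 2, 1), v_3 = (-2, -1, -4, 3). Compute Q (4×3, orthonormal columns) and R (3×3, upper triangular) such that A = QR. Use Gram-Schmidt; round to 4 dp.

q_1 = v_1/‖v_1‖ = (2, -2, 2, 1)/3.6056 = (0.5547, -0.5547, 0.5547, 0.2774).
r_{12} = q_1·v_2 = 2.4962.
u_2 = v_2 − 2.4962·q_1 = (0.6154, 1.3846, 0.6154, 0.3077).
‖u_2‖ = 1.6641, so q_2 = (0.3698, 0.8321, 0.3698, 0.1849).
r_{13} = q_1·v_3 = -1.9415; r_{23} = q_2·v_3 = -2.4962.
u_3 = v_3 + 1.9415·q_1 + 2.4962·q_2 = (0.0000, 0.0000, -2.0000, 4.0000).
‖u_3‖ = 4.4721, so q_3 = (0.0000, 0.0000, -0.4472, 0.8944).

Q = [[0.5547, 0.3698, 0.0000], [-0.5547, 0.8321, 0.0000], [0.5547, 0.3698, -0.4472], [0.2774, 0.1849, 0.8944]], R = [[3.6056, 2.4962, -1.9415], [0.0000, 1.6641, -2.4962], [0.0000, 0.0000, 4.4721]]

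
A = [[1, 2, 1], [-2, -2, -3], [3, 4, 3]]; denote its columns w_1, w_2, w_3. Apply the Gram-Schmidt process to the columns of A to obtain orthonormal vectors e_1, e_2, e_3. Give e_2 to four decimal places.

e_2 = (0.7715, 0.6172, 0.1543)

w_1 = (1, -2, 3); ‖w_1‖ = 3.7417, so e_1 = (0.2673, -0.5345, 0.8018).
e_1·w_2 = 0.2673·2 + (-0.5345)·(-2) + 0.8018·4 = 4.8107.
u_2 = w_2 − 4.8107·e_1 = (0.7143, 0.5714, 0.1429).
‖u_2‖ = 0.9258, so e_2 = (0.7715, 0.6172, 0.1543).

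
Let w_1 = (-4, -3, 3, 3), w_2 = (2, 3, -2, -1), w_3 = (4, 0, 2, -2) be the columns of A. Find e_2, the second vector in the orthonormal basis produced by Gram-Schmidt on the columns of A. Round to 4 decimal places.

e_2 = (-0.2773, 0.7856, -0.1232, 0.5392)

w_1 = (-4, -3, 3, 3); ‖w_1‖ = 6.5574, so e_1 = (-0.6100, -0.4575, 0.4575, 0.4575).
e_1·w_2 = (-0.6100)·2 + (-0.4575)·3 + 0.4575·(-2) + 0.4575·(-1) = -3.9650.
u_2 = w_2 + 3.9650·e_1 = (-0.4186, 1.1860, -0.1860, 0.8140).
‖u_2‖ = 1.5097, so e_2 = (-0.2773, 0.7856, -0.1232, 0.5392).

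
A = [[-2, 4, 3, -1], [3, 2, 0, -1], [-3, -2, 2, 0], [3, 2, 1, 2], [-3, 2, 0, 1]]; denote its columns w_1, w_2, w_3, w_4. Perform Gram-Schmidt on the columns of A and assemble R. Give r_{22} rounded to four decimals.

w_1 = (-2, 3, -3, 3, -3); ‖w_1‖ = 6.3246, so q_1 = (-0.3162, 0.4743, -0.4743, 0.4743, -0.4743).
q_1·w_2 = (-0.3162)·4 + 0.4743·2 + (-0.4743)·(-2) + 0.4743·2 + (-0.4743)·2 = 0.6325.
u_2 = w_2 − 0.6325·q_1 = (4.2000, 1.7000, -1.7000, 1.7000, 2.3000).
r_{22} = ‖u_2‖ = 5.6214.

r_{22} = 5.6214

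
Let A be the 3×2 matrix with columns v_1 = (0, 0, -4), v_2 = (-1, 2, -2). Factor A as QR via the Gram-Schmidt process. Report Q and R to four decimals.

v_1 = (0, 0, -4); ‖v_1‖ = 4.0000, so e_1 = (0.0000, 0.0000, -1.0000).
e_1·v_2 = 0.0000·(-1) + 0.0000·2 + (-1.0000)·(-2) = 2.0000.
u_2 = v_2 − 2.0000·e_1 = (-1.0000, 2.0000, 0.0000).
‖u_2‖ = 2.2361, so e_2 = (-0.4472, 0.8944, 0.0000).

Q = [[0.0000, -0.4472], [0.0000, 0.8944], [-1.0000, 0.0000]], R = [[4.0000, 2.0000], [0.0000, 2.2361]]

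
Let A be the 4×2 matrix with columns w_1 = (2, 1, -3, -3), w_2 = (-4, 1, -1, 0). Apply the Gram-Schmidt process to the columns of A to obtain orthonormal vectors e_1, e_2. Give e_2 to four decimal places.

e_2 = (-0.8780, 0.2822, -0.3658, -0.1254)

w_1 = (2, 1, -3, -3); ‖w_1‖ = 4.7958, so e_1 = (0.4170, 0.2085, -0.6255, -0.6255).
e_1·w_2 = 0.4170·(-4) + 0.2085·1 + (-0.6255)·(-1) + (-0.6255)·0 = -0.8341.
u_2 = w_2 + 0.8341·e_1 = (-3.6522, 1.1739, -1.5217, -0.5217).
‖u_2‖ = 4.1598, so e_2 = (-0.8780, 0.2822, -0.3658, -0.1254).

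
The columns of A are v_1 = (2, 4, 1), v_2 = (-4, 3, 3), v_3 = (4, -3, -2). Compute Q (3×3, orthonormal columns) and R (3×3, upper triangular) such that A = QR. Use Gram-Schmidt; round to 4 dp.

Q = [[0.4364, -0.8293, 0.3490], [0.8729, 0.2962, -0.3878], [0.2182, 0.4739, 0.8531]], R = [[4.5826, 1.5275, -1.3093], [0.0000, 5.6273, -5.1534], [0.0000, 0.0000, 0.8531]]

q_1 = v_1/‖v_1‖ = (2, 4, 1)/4.5826 = (0.4364, 0.8729, 0.2182).
r_{12} = q_1·v_2 = 1.5275.
u_2 = v_2 − 1.5275·q_1 = (-4.6667, 1.6667, 2.6667).
‖u_2‖ = 5.6273, so q_2 = (-0.8293, 0.2962, 0.4739).
r_{13} = q_1·v_3 = -1.3093; r_{23} = q_2·v_3 = -5.1534.
u_3 = v_3 + 1.3093·q_1 + 5.1534·q_2 = (0.2977, -0.3308, 0.7278).
‖u_3‖ = 0.8531, so q_3 = (0.3490, -0.3878, 0.8531).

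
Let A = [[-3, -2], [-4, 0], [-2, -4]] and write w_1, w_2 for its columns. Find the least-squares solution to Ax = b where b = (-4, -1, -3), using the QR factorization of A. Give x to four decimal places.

q_1 = w_1/‖w_1‖ = (-3, -4, -2)/5.3852 = (-0.5571, -0.7428, -0.3714).
r_{12} = q_1·w_2 = 2.5997.
u_2 = w_2 − 2.5997·q_1 = (-0.5517, 1.9310, -3.0345).
‖u_2‖ = 3.6389, so q_2 = (-0.1516, 0.5307, -0.8339).
Qᵀb = (4.0853, 2.5775).
Back-substitute: x_2 = 2.5775/3.6389 = 0.7083.
x_1 = (4.0853 − 2.5997·0.7083)/5.3852 = 0.4167.

x = (0.4167, 0.7083)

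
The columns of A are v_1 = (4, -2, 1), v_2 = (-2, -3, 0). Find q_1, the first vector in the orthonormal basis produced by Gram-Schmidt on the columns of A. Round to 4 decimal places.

q_1 = (0.8729, -0.4364, 0.2182)

v_1 = (4, -2, 1); ‖v_1‖ = 4.5826, so q_1 = (0.8729, -0.4364, 0.2182).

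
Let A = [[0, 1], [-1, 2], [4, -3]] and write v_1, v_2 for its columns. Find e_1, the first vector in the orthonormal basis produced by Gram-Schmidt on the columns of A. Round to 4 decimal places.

v_1 = (0, -1, 4); ‖v_1‖ = 4.1231, so e_1 = (0.0000, -0.2425, 0.9701).

e_1 = (0.0000, -0.2425, 0.9701)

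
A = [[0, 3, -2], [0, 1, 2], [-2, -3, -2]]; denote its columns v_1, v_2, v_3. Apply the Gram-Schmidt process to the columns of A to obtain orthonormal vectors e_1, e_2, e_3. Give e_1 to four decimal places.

e_1 = (0.0000, 0.0000, -1.0000)

v_1 = (0, 0, -2); ‖v_1‖ = 2.0000, so e_1 = (0.0000, 0.0000, -1.0000).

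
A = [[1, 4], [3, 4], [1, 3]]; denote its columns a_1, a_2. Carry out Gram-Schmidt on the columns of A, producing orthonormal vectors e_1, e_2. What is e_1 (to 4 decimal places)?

e_1 = a_1/‖a_1‖ = (1, 3, 1)/3.3166 = (0.3015, 0.9045, 0.3015).

e_1 = (0.3015, 0.9045, 0.3015)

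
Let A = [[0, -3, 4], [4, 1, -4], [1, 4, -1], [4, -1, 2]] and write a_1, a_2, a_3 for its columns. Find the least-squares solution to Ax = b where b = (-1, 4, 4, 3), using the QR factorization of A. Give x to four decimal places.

x = (0.9297, 0.7582, 0.1905)

e_1 = a_1/‖a_1‖ = (0, 4, 1, 4)/5.7446 = (0.0000, 0.6963, 0.1741, 0.6963).
r_{12} = e_1·a_2 = 0.6963.
u_2 = a_2 − 0.6963·e_1 = (-3.0000, 0.5152, 3.8788, -1.4848).
‖u_2‖ = 5.1493, so e_2 = (-0.5826, 0.1000, 0.7533, -0.2884).
r_{13} = e_1·a_3 = -1.5667; r_{23} = e_2·a_3 = -4.0606.
u_3 = a_3 + 1.5667·e_1 + 4.0606·e_2 = (1.6343, -2.5029, 2.3314, 1.9200).
‖u_3‖ = 4.2494, so e_3 = (0.3846, -0.5890, 0.5487, 0.4518).
Qᵀb = (5.5705, 3.1308, 0.8095).
Back-substitute: x_3 = 0.8095/4.2494 = 0.1905.
x_2 = (3.1308 + 4.0606·0.1905)/5.1493 = 0.7582.
x_1 = (5.5705 − 0.6963·0.7582 + 1.5667·0.1905)/5.7446 = 0.9297.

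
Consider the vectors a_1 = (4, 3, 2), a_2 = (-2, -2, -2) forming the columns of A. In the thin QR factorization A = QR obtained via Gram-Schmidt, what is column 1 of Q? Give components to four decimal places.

a_1 = (4, 3, 2); ‖a_1‖ = 5.3852, so q_1 = (0.7428, 0.5571, 0.3714).

q_1 = (0.7428, 0.5571, 0.3714)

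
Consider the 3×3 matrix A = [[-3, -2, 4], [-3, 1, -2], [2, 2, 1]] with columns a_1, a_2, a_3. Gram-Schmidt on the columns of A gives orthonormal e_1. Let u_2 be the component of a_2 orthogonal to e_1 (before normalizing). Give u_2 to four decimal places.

u_2 = (-1.0455, 1.9545, 1.3636)

e_1 = a_1/‖a_1‖ = (-3, -3, 2)/4.6904 = (-0.6396, -0.6396, 0.4264).
r_{12} = e_1·a_2 = 1.4924.
u_2 = a_2 − 1.4924·e_1 = (-1.0455, 1.9545, 1.3636).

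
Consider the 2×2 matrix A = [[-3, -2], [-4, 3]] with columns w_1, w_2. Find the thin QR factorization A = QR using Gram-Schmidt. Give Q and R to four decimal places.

q_1 = w_1/‖w_1‖ = (-3, -4)/5.0000 = (-0.6000, -0.8000).
r_{12} = q_1·w_2 = -1.2000.
u_2 = w_2 + 1.2000·q_1 = (-2.7200, 2.0400).
‖u_2‖ = 3.4000, so q_2 = (-0.8000, 0.6000).

Q = [[-0.6000, -0.8000], [-0.8000, 0.6000]], R = [[5.0000, -1.2000], [0.0000, 3.4000]]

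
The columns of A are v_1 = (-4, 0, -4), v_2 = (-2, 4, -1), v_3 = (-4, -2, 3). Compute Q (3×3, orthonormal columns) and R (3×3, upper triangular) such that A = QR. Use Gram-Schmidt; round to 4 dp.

Q = [[-0.7071, -0.1231, -0.6963], [0.0000, 0.9847, -0.1741], [-0.7071, 0.1231, 0.6963]], R = [[5.6569, 2.1213, 0.7071], [0.0000, 4.0620, -1.1078], [0.0000, 0.0000, 5.2223]]

v_1 = (-4, 0, -4); ‖v_1‖ = 5.6569, so e_1 = (-0.7071, 0.0000, -0.7071).
e_1·v_2 = (-0.7071)·(-2) + 0.0000·4 + (-0.7071)·(-1) = 2.1213.
u_2 = v_2 − 2.1213·e_1 = (-0.5000, 4.0000, 0.5000).
‖u_2‖ = 4.0620, so e_2 = (-0.1231, 0.9847, 0.1231).
e_1·v_3 = (-0.7071)·(-4) + 0.0000·(-2) + (-0.7071)·3 = 0.7071; e_2·v_3 = (-0.1231)·(-4) + 0.9847·(-2) + 0.1231·3 = -1.1078.
u_3 = v_3 − 0.7071·e_1 + 1.1078·e_2 = (-3.6364, -0.9091, 3.6364).
‖u_3‖ = 5.2223, so e_3 = (-0.6963, -0.1741, 0.6963).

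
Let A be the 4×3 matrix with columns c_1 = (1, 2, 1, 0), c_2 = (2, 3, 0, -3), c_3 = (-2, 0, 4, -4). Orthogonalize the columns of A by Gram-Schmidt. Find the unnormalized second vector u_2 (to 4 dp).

u_2 = (0.6667, 0.3333, -1.3333, -3.0000)

q_1 = c_1/‖c_1‖ = (1, 2, 1, 0)/2.4495 = (0.4082, 0.8165, 0.4082, 0.0000).
r_{12} = q_1·c_2 = 3.2660.
u_2 = c_2 − 3.2660·q_1 = (0.6667, 0.3333, -1.3333, -3.0000).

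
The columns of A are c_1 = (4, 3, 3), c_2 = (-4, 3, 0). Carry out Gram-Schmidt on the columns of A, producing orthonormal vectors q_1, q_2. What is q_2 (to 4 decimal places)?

q_2 = (-0.6544, 0.7453, 0.1273)

q_1 = c_1/‖c_1‖ = (4, 3, 3)/5.8310 = (0.6860, 0.5145, 0.5145).
r_{12} = q_1·c_2 = -1.2005.
u_2 = c_2 + 1.2005·q_1 = (-3.1765, 3.6176, 0.6176).
‖u_2‖ = 4.8537, so q_2 = (-0.6544, 0.7453, 0.1273).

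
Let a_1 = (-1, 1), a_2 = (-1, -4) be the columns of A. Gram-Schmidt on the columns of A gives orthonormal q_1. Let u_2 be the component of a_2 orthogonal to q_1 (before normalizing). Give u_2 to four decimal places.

a_1 = (-1, 1); ‖a_1‖ = 1.4142, so q_1 = (-0.7071, 0.7071).
q_1·a_2 = (-0.7071)·(-1) + 0.7071·(-4) = -2.1213.
u_2 = a_2 + 2.1213·q_1 = (-2.5000, -2.5000).

u_2 = (-2.5000, -2.5000)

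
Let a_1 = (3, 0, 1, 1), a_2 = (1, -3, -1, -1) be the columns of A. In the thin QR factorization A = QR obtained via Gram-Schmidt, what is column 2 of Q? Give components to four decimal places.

a_1 = (3, 0, 1, 1); ‖a_1‖ = 3.3166, so e_1 = (0.9045, 0.0000, 0.3015, 0.3015).
e_1·a_2 = 0.9045·1 + 0.0000·(-3) + 0.3015·(-1) + 0.3015·(-1) = 0.3015.
u_2 = a_2 − 0.3015·e_1 = (0.7273, -3.0000, -1.0909, -1.0909).
‖u_2‖ = 3.4510, so e_2 = (0.2107, -0.8693, -0.3161, -0.3161).

e_2 = (0.2107, -0.8693, -0.3161, -0.3161)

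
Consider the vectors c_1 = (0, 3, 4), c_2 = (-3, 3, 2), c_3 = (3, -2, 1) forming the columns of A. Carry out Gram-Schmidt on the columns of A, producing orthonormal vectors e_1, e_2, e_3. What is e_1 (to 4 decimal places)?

c_1 = (0, 3, 4); ‖c_1‖ = 5.0000, so e_1 = (0.0000, 0.6000, 0.8000).

e_1 = (0.0000, 0.6000, 0.8000)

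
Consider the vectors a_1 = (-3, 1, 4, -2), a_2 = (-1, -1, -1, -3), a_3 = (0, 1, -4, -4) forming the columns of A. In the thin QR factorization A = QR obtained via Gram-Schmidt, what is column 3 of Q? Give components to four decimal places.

q_3 = (0.0440, 0.9245, -0.3082, -0.2201)

a_1 = (-3, 1, 4, -2); ‖a_1‖ = 5.4772, so q_1 = (-0.5477, 0.1826, 0.7303, -0.3651).
q_1·a_2 = (-0.5477)·(-1) + 0.1826·(-1) + 0.7303·(-1) + (-0.3651)·(-3) = 0.7303.
u_2 = a_2 − 0.7303·q_1 = (-0.6000, -1.1333, -1.5333, -2.7333).
‖u_2‖ = 3.3862, so q_2 = (-0.1772, -0.3347, -0.4528, -0.8072).
q_1·a_3 = (-0.5477)·0 + 0.1826·1 + 0.7303·(-4) + (-0.3651)·(-4) = -1.2780; q_2·a_3 = (-0.1772)·0 + (-0.3347)·1 + (-0.4528)·(-4) + (-0.8072)·(-4) = 4.7053.
u_3 = a_3 + 1.2780·q_1 − 4.7053·q_2 = (0.1337, 2.8081, -0.9360, -0.6686).
‖u_3‖ = 3.0376, so q_3 = (0.0440, 0.9245, -0.3082, -0.2201).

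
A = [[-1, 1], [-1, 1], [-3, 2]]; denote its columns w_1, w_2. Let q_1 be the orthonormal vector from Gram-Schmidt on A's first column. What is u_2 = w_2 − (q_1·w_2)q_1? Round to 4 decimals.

u_2 = (0.2727, 0.2727, -0.1818)

w_1 = (-1, -1, -3); ‖w_1‖ = 3.3166, so q_1 = (-0.3015, -0.3015, -0.9045).
q_1·w_2 = (-0.3015)·1 + (-0.3015)·1 + (-0.9045)·2 = -2.4121.
u_2 = w_2 + 2.4121·q_1 = (0.2727, 0.2727, -0.1818).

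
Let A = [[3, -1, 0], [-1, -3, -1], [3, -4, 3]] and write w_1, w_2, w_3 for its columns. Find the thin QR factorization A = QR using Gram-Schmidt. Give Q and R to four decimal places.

w_1 = (3, -1, 3); ‖w_1‖ = 4.3589, so q_1 = (0.6882, -0.2294, 0.6882).
q_1·w_2 = 0.6882·(-1) + (-0.2294)·(-3) + 0.6882·(-4) = -2.7530.
u_2 = w_2 + 2.7530·q_1 = (0.8947, -3.6316, -2.1053).
‖u_2‖ = 4.2920, so q_2 = (0.2085, -0.8461, -0.4905).
q_1·w_3 = 0.6882·0 + (-0.2294)·(-1) + 0.6882·3 = 2.2942; q_2·w_3 = 0.2085·0 + (-0.8461)·(-1) + (-0.4905)·3 = -0.6254.
u_3 = w_3 − 2.2942·q_1 + 0.6254·q_2 = (-1.4486, -1.0029, 1.1143).
‖u_3‖ = 2.0846, so q_3 = (-0.6949, -0.4811, 0.5345).

Q = [[0.6882, 0.2085, -0.6949], [-0.2294, -0.8461, -0.4811], [0.6882, -0.4905, 0.5345]], R = [[4.3589, -2.7530, 2.2942], [0.0000, 4.2920, -0.6254], [0.0000, 0.0000, 2.0846]]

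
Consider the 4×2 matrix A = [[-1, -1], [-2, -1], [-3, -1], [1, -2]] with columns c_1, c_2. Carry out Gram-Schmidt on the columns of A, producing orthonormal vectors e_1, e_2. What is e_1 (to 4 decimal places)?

e_1 = (-0.2582, -0.5164, -0.7746, 0.2582)

c_1 = (-1, -2, -3, 1); ‖c_1‖ = 3.8730, so e_1 = (-0.2582, -0.5164, -0.7746, 0.2582).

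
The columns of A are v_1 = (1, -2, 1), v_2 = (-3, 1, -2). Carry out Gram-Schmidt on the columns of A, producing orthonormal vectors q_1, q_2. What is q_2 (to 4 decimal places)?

q_2 = (-0.7591, -0.5521, -0.3450)

v_1 = (1, -2, 1); ‖v_1‖ = 2.4495, so q_1 = (0.4082, -0.8165, 0.4082).
q_1·v_2 = 0.4082·(-3) + (-0.8165)·1 + 0.4082·(-2) = -2.8577.
u_2 = v_2 + 2.8577·q_1 = (-1.8333, -1.3333, -0.8333).
‖u_2‖ = 2.4152, so q_2 = (-0.7591, -0.5521, -0.3450).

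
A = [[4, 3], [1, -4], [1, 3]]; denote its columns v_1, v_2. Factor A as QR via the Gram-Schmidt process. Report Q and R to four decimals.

Q = [[0.9428, 0.1064], [0.2357, -0.8829], [0.2357, 0.4574]], R = [[4.2426, 2.5927], [0.0000, 5.2228]]

v_1 = (4, 1, 1); ‖v_1‖ = 4.2426, so q_1 = (0.9428, 0.2357, 0.2357).
q_1·v_2 = 0.9428·3 + 0.2357·(-4) + 0.2357·3 = 2.5927.
u_2 = v_2 − 2.5927·q_1 = (0.5556, -4.6111, 2.3889).
‖u_2‖ = 5.2228, so q_2 = (0.1064, -0.8829, 0.4574).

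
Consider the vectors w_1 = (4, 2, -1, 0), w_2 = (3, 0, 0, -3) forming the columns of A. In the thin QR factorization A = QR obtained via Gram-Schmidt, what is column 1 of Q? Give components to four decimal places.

e_1 = w_1/‖w_1‖ = (4, 2, -1, 0)/4.5826 = (0.8729, 0.4364, -0.2182, 0.0000).

e_1 = (0.8729, 0.4364, -0.2182, 0.0000)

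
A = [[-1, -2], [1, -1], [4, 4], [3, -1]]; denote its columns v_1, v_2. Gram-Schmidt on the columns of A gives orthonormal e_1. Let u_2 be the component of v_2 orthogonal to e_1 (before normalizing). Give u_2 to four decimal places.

u_2 = (-1.4815, -1.5185, 1.9259, -2.5556)

e_1 = v_1/‖v_1‖ = (-1, 1, 4, 3)/5.1962 = (-0.1925, 0.1925, 0.7698, 0.5774).
r_{12} = e_1·v_2 = 2.6943.
u_2 = v_2 − 2.6943·e_1 = (-1.4815, -1.5185, 1.9259, -2.5556).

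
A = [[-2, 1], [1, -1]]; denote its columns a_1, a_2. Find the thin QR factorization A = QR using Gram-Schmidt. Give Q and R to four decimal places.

a_1 = (-2, 1); ‖a_1‖ = 2.2361, so q_1 = (-0.8944, 0.4472).
q_1·a_2 = (-0.8944)·1 + 0.4472·(-1) = -1.3416.
u_2 = a_2 + 1.3416·q_1 = (-0.2000, -0.4000).
‖u_2‖ = 0.4472, so q_2 = (-0.4472, -0.8944).

Q = [[-0.8944, -0.4472], [0.4472, -0.8944]], R = [[2.2361, -1.3416], [0.0000, 0.4472]]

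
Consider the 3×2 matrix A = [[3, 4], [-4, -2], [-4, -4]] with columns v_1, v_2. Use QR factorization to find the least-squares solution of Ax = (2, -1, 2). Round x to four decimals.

x = (0.0000, 0.0556)

v_1 = (3, -4, -4); ‖v_1‖ = 6.4031, so q_1 = (0.4685, -0.6247, -0.6247).
q_1·v_2 = 0.4685·4 + (-0.6247)·(-2) + (-0.6247)·(-4) = 5.6223.
u_2 = v_2 − 5.6223·q_1 = (1.3659, 1.5122, -0.4878).
‖u_2‖ = 2.0953, so q_2 = (0.6519, 0.7217, -0.2328).
Qᵀb = (0.3123, 0.1164).
Back-substitute: x_2 = 0.1164/2.0953 = 0.0556.
x_1 = (0.3123 − 5.6223·0.0556)/6.4031 = 0.0000.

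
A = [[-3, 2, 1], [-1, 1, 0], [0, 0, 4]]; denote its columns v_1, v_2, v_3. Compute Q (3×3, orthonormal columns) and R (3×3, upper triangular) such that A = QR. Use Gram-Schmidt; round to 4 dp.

Q = [[-0.9487, -0.3162, 0.0000], [-0.3162, 0.9487, 0.0000], [0.0000, 0.0000, 1.0000]], R = [[3.1623, -2.2136, -0.9487], [0.0000, 0.3162, -0.3162], [0.0000, 0.0000, 4.0000]]

e_1 = v_1/‖v_1‖ = (-3, -1, 0)/3.1623 = (-0.9487, -0.3162, 0.0000).
r_{12} = e_1·v_2 = -2.2136.
u_2 = v_2 + 2.2136·e_1 = (-0.1000, 0.3000, 0.0000).
‖u_2‖ = 0.3162, so e_2 = (-0.3162, 0.9487, 0.0000).
r_{13} = e_1·v_3 = -0.9487; r_{23} = e_2·v_3 = -0.3162.
u_3 = v_3 + 0.9487·e_1 + 0.3162·e_2 = (0.0000, 0.0000, 4.0000).
‖u_3‖ = 4.0000, so e_3 = (0.0000, 0.0000, 1.0000).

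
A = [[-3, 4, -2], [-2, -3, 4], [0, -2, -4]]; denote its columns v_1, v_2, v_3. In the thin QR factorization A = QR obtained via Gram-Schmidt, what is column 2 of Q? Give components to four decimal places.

v_1 = (-3, -2, 0); ‖v_1‖ = 3.6056, so e_1 = (-0.8321, -0.5547, 0.0000).
e_1·v_2 = (-0.8321)·4 + (-0.5547)·(-3) + 0.0000·(-2) = -1.6641.
u_2 = v_2 + 1.6641·e_1 = (2.6154, -3.9231, -2.0000).
‖u_2‖ = 5.1216, so e_2 = (0.5107, -0.7660, -0.3905).

e_2 = (0.5107, -0.7660, -0.3905)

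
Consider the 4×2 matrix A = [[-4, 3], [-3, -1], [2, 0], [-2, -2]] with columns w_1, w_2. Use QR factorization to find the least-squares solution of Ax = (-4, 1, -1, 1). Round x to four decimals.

x = (0.1167, -1.0297)

w_1 = (-4, -3, 2, -2); ‖w_1‖ = 5.7446, so q_1 = (-0.6963, -0.5222, 0.3482, -0.3482).
q_1·w_2 = (-0.6963)·3 + (-0.5222)·(-1) + 0.3482·0 + (-0.3482)·(-2) = -0.8704.
u_2 = w_2 + 0.8704·q_1 = (2.3939, -1.4545, 0.3030, -2.3030).
‖u_2‖ = 3.6390, so q_2 = (0.6579, -0.3997, 0.0833, -0.6329).
Qᵀb = (1.5667, -3.7473).
Back-substitute: x_2 = -3.7473/3.6390 = -1.0297.
x_1 = (1.5667 + 0.8704·(-1.0297))/5.7446 = 0.1167.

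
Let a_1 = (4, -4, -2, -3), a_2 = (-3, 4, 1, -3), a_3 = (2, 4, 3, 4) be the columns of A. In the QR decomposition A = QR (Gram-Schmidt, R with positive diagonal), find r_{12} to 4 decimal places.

e_1 = a_1/‖a_1‖ = (4, -4, -2, -3)/6.7082 = (0.5963, -0.5963, -0.2981, -0.4472).
r_{12} = e_1·a_2 = -3.1305.

r_{12} = -3.1305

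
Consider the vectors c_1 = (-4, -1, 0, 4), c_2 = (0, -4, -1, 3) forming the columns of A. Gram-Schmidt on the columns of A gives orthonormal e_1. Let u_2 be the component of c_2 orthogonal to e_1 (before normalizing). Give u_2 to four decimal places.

u_2 = (1.9394, -3.5152, -1.0000, 1.0606)

c_1 = (-4, -1, 0, 4); ‖c_1‖ = 5.7446, so e_1 = (-0.6963, -0.1741, 0.0000, 0.6963).
e_1·c_2 = (-0.6963)·0 + (-0.1741)·(-4) + 0.0000·(-1) + 0.6963·3 = 2.7852.
u_2 = c_2 − 2.7852·e_1 = (1.9394, -3.5152, -1.0000, 1.0606).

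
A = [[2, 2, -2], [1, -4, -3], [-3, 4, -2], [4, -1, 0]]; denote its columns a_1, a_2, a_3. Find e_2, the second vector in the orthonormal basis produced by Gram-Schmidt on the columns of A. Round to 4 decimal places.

a_1 = (2, 1, -3, 4); ‖a_1‖ = 5.4772, so e_1 = (0.3651, 0.1826, -0.5477, 0.7303).
e_1·a_2 = 0.3651·2 + 0.1826·(-4) + (-0.5477)·4 + 0.7303·(-1) = -2.9212.
u_2 = a_2 + 2.9212·e_1 = (3.0667, -3.4667, 2.4000, 1.1333).
‖u_2‖ = 5.3354, so e_2 = (0.5748, -0.6497, 0.4498, 0.2124).

e_2 = (0.5748, -0.6497, 0.4498, 0.2124)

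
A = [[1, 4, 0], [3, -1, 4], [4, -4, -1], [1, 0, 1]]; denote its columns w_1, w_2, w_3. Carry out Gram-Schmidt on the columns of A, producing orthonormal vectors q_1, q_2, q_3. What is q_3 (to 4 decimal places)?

q_1 = w_1/‖w_1‖ = (1, 3, 4, 1)/5.1962 = (0.1925, 0.5774, 0.7698, 0.1925).
r_{12} = q_1·w_2 = -2.8868.
u_2 = w_2 + 2.8868·q_1 = (4.5556, 0.6667, -1.7778, 0.5556).
‖u_2‖ = 4.9666, so q_2 = (0.9172, 0.1342, -0.3579, 0.1119).
r_{13} = q_1·w_3 = 1.7321; r_{23} = q_2·w_3 = 1.0067.
u_3 = w_3 − 1.7321·q_1 − 1.0067·q_2 = (-1.2568, 2.8649, -1.9730, 0.5541).
‖u_3‖ = 3.7399, so q_3 = (-0.3360, 0.7660, -0.5276, 0.1481).

q_3 = (-0.3360, 0.7660, -0.5276, 0.1481)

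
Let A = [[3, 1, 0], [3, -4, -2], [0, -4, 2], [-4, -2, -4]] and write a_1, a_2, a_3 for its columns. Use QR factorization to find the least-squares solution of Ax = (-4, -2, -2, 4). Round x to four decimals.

e_1 = a_1/‖a_1‖ = (3, 3, 0, -4)/5.8310 = (0.5145, 0.5145, 0.0000, -0.6860).
r_{12} = e_1·a_2 = -0.1715.
u_2 = a_2 + 0.1715·e_1 = (1.0882, -3.9118, -4.0000, -2.1176).
‖u_2‖ = 6.0803, so e_2 = (0.1790, -0.6433, -0.6579, -0.3483).
r_{13} = e_1·a_3 = 1.7150; r_{23} = e_2·a_3 = 1.3641.
u_3 = a_3 − 1.7150·e_1 − 1.3641·e_2 = (-1.1265, -2.0048, 2.8974, -2.3484).
‖u_3‖ = 4.3816, so e_3 = (-0.2571, -0.4575, 0.6613, -0.5360).
Qᵀb = (-5.8310, 0.4934, -1.5230).
Back-substitute: x_3 = -1.5230/4.3816 = -0.3476.
x_2 = (0.4934 − 1.3641·(-0.3476))/6.0803 = 0.1591.
x_1 = (-5.8310 + 0.1715·0.1591 − 1.7150·(-0.3476))/5.8310 = -0.8931.

x = (-0.8931, 0.1591, -0.3476)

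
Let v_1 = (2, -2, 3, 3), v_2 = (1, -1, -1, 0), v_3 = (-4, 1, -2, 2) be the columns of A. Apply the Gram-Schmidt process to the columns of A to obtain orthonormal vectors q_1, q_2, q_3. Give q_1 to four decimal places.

v_1 = (2, -2, 3, 3); ‖v_1‖ = 5.0990, so q_1 = (0.3922, -0.3922, 0.5883, 0.5883).

q_1 = (0.3922, -0.3922, 0.5883, 0.5883)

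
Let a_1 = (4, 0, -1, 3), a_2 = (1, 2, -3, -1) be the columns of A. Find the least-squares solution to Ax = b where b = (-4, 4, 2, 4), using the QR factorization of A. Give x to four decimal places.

x = (-0.1765, -0.3529)

a_1 = (4, 0, -1, 3); ‖a_1‖ = 5.0990, so q_1 = (0.7845, 0.0000, -0.1961, 0.5883).
q_1·a_2 = 0.7845·1 + 0.0000·2 + (-0.1961)·(-3) + 0.5883·(-1) = 0.7845.
u_2 = a_2 − 0.7845·q_1 = (0.3846, 2.0000, -2.8462, -1.4615).
‖u_2‖ = 3.7927, so q_2 = (0.1014, 0.5273, -0.7504, -0.3854).
Qᵀb = (-1.1767, -1.3386).
Back-substitute: x_2 = -1.3386/3.7927 = -0.3529.
x_1 = (-1.1767 − 0.7845·(-0.3529))/5.0990 = -0.1765.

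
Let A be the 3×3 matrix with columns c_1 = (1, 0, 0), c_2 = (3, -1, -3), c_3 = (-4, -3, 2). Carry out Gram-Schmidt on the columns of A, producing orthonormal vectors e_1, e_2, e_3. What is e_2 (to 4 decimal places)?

c_1 = (1, 0, 0); ‖c_1‖ = 1.0000, so e_1 = (1.0000, 0.0000, 0.0000).
e_1·c_2 = 1.0000·3 + 0.0000·(-1) + 0.0000·(-3) = 3.0000.
u_2 = c_2 − 3.0000·e_1 = (0.0000, -1.0000, -3.0000).
‖u_2‖ = 3.1623, so e_2 = (0.0000, -0.3162, -0.9487).

e_2 = (0.0000, -0.3162, -0.9487)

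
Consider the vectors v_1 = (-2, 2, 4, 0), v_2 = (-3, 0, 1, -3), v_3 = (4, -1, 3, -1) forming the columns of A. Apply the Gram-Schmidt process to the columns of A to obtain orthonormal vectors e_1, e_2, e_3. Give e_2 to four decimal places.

v_1 = (-2, 2, 4, 0); ‖v_1‖ = 4.8990, so e_1 = (-0.4082, 0.4082, 0.8165, 0.0000).
e_1·v_2 = (-0.4082)·(-3) + 0.4082·0 + 0.8165·1 + 0.0000·(-3) = 2.0412.
u_2 = v_2 − 2.0412·e_1 = (-2.1667, -0.8333, -0.6667, -3.0000).
‖u_2‖ = 3.8514, so e_2 = (-0.5626, -0.2164, -0.1731, -0.7789).

e_2 = (-0.5626, -0.2164, -0.1731, -0.7789)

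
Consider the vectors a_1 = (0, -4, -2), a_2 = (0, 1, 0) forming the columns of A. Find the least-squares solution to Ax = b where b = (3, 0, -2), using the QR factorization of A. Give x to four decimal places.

a_1 = (0, -4, -2); ‖a_1‖ = 4.4721, so q_1 = (0.0000, -0.8944, -0.4472).
q_1·a_2 = 0.0000·0 + (-0.8944)·1 + (-0.4472)·0 = -0.8944.
u_2 = a_2 + 0.8944·q_1 = (0.0000, 0.2000, -0.4000).
‖u_2‖ = 0.4472, so q_2 = (0.0000, 0.4472, -0.8944).
Qᵀb = (0.8944, 1.7889).
Back-substitute: x_2 = 1.7889/0.4472 = 4.0000.
x_1 = (0.8944 + 0.8944·4.0000)/4.4721 = 1.0000.

x = (1.0000, 4.0000)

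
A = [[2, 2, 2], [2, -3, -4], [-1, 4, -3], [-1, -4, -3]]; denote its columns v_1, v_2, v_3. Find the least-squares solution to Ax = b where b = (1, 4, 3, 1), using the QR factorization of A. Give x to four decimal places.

v_1 = (2, 2, -1, -1); ‖v_1‖ = 3.1623, so q_1 = (0.6325, 0.6325, -0.3162, -0.3162).
q_1·v_2 = 0.6325·2 + 0.6325·(-3) + (-0.3162)·4 + (-0.3162)·(-4) = -0.6325.
u_2 = v_2 + 0.6325·q_1 = (2.4000, -2.6000, 3.8000, -4.2000).
‖u_2‖ = 6.6783, so q_2 = (0.3594, -0.3893, 0.5690, -0.6289).
q_1·v_3 = 0.6325·2 + 0.6325·(-4) + (-0.3162)·(-3) + (-0.3162)·(-3) = 0.6325; q_2·v_3 = 0.3594·2 + (-0.3893)·(-4) + 0.5690·(-3) + (-0.6289)·(-3) = 2.4557.
u_3 = v_3 − 0.6325·q_1 − 2.4557·q_2 = (0.7175, -3.4439, -4.1973, -1.2556).
‖u_3‖ = 5.6187, so q_3 = (0.1277, -0.6129, -0.7470, -0.2235).
Qᵀb = (1.8974, -0.1198, -4.7886).
Back-substitute: x_3 = -4.7886/5.6187 = -0.8523.
x_2 = (-0.1198 − 2.4557·(-0.8523))/6.6783 = 0.2955.
x_1 = (1.8974 + 0.6325·0.2955 − 0.6325·(-0.8523))/3.1623 = 0.8295.

x = (0.8295, 0.2955, -0.8523)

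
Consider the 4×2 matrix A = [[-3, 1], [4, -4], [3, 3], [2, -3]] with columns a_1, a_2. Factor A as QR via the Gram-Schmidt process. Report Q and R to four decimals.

Q = [[-0.4867, -0.0495], [0.6489, -0.4356], [0.4867, 0.8019], [0.3244, -0.4059]], R = [[6.1644, -2.5955], [0.0000, 5.3163]]

q_1 = a_1/‖a_1‖ = (-3, 4, 3, 2)/6.1644 = (-0.4867, 0.6489, 0.4867, 0.3244).
r_{12} = q_1·a_2 = -2.5955.
u_2 = a_2 + 2.5955·q_1 = (-0.2632, -2.3158, 4.2632, -2.1579).
‖u_2‖ = 5.3163, so q_2 = (-0.0495, -0.4356, 0.8019, -0.4059).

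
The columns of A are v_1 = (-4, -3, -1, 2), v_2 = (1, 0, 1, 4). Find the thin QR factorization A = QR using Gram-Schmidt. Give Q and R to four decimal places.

v_1 = (-4, -3, -1, 2); ‖v_1‖ = 5.4772, so q_1 = (-0.7303, -0.5477, -0.1826, 0.3651).
q_1·v_2 = (-0.7303)·1 + (-0.5477)·0 + (-0.1826)·1 + 0.3651·4 = 0.5477.
u_2 = v_2 − 0.5477·q_1 = (1.4000, 0.3000, 1.1000, 3.8000).
‖u_2‖ = 4.2071, so q_2 = (0.3328, 0.0713, 0.2615, 0.9032).

Q = [[-0.7303, 0.3328], [-0.5477, 0.0713], [-0.1826, 0.2615], [0.3651, 0.9032]], R = [[5.4772, 0.5477], [0.0000, 4.2071]]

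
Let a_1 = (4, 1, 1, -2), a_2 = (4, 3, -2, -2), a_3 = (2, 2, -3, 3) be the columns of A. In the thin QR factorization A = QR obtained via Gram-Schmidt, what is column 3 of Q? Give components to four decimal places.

e_3 = (0.4567, -0.0294, -0.0196, 0.8889)

a_1 = (4, 1, 1, -2); ‖a_1‖ = 4.6904, so e_1 = (0.8528, 0.2132, 0.2132, -0.4264).
e_1·a_2 = 0.8528·4 + 0.2132·3 + 0.2132·(-2) + (-0.4264)·(-2) = 4.4772.
u_2 = a_2 − 4.4772·e_1 = (0.1818, 2.0455, -2.9545, -0.0909).
‖u_2‖ = 3.5992, so e_2 = (0.0505, 0.5683, -0.8209, -0.0253).
e_1·a_3 = 0.8528·2 + 0.2132·2 + 0.2132·(-3) + (-0.4264)·3 = 0.2132; e_2·a_3 = 0.0505·2 + 0.5683·2 + (-0.8209)·(-3) + (-0.0253)·3 = 3.6245.
u_3 = a_3 − 0.2132·e_1 − 3.6245·e_2 = (1.6351, -0.1053, -0.0702, 3.1825).
‖u_3‖ = 3.5802, so e_3 = (0.4567, -0.0294, -0.0196, 0.8889).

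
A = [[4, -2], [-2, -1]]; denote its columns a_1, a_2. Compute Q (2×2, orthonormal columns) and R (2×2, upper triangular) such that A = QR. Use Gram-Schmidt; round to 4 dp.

Q = [[0.8944, -0.4472], [-0.4472, -0.8944]], R = [[4.4721, -1.3416], [0.0000, 1.7889]]

a_1 = (4, -2); ‖a_1‖ = 4.4721, so e_1 = (0.8944, -0.4472).
e_1·a_2 = 0.8944·(-2) + (-0.4472)·(-1) = -1.3416.
u_2 = a_2 + 1.3416·e_1 = (-0.8000, -1.6000).
‖u_2‖ = 1.7889, so e_2 = (-0.4472, -0.8944).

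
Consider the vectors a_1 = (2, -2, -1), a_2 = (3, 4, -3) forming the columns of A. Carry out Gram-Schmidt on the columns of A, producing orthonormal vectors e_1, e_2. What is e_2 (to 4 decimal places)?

e_2 = (0.4772, 0.7253, -0.4963)

a_1 = (2, -2, -1); ‖a_1‖ = 3.0000, so e_1 = (0.6667, -0.6667, -0.3333).
e_1·a_2 = 0.6667·3 + (-0.6667)·4 + (-0.3333)·(-3) = 0.3333.
u_2 = a_2 − 0.3333·e_1 = (2.7778, 4.2222, -2.8889).
‖u_2‖ = 5.8214, so e_2 = (0.4772, 0.7253, -0.4963).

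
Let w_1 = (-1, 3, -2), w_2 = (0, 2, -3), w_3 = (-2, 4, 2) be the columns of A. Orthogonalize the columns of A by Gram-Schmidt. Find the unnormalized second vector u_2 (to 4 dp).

u_2 = (0.8571, -0.5714, -1.2857)

w_1 = (-1, 3, -2); ‖w_1‖ = 3.7417, so q_1 = (-0.2673, 0.8018, -0.5345).
q_1·w_2 = (-0.2673)·0 + 0.8018·2 + (-0.5345)·(-3) = 3.2071.
u_2 = w_2 − 3.2071·q_1 = (0.8571, -0.5714, -1.2857).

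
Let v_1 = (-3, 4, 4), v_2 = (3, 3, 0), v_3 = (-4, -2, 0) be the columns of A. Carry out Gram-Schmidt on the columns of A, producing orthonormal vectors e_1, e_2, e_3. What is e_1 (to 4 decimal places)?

e_1 = (-0.4685, 0.6247, 0.6247)

v_1 = (-3, 4, 4); ‖v_1‖ = 6.4031, so e_1 = (-0.4685, 0.6247, 0.6247).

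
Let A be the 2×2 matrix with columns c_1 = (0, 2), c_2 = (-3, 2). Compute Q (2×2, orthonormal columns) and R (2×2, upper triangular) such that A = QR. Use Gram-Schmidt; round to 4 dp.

Q = [[0.0000, -1.0000], [1.0000, 0.0000]], R = [[2.0000, 2.0000], [0.0000, 3.0000]]

q_1 = c_1/‖c_1‖ = (0, 2)/2.0000 = (0.0000, 1.0000).
r_{12} = q_1·c_2 = 2.0000.
u_2 = c_2 − 2.0000·q_1 = (-3.0000, 0.0000).
‖u_2‖ = 3.0000, so q_2 = (-1.0000, 0.0000).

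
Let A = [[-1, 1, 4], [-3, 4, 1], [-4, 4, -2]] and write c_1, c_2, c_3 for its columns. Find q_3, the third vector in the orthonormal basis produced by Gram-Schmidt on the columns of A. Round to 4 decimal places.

q_3 = (0.9701, 0.0000, -0.2425)

q_1 = c_1/‖c_1‖ = (-1, -3, -4)/5.0990 = (-0.1961, -0.5883, -0.7845).
r_{12} = q_1·c_2 = -5.6874.
u_2 = c_2 + 5.6874·q_1 = (-0.1154, 0.6538, -0.4615).
‖u_2‖ = 0.8086, so q_2 = (-0.1427, 0.8086, -0.5708).
r_{13} = q_1·c_3 = 0.1961; r_{23} = q_2·c_3 = 1.3794.
u_3 = c_3 − 0.1961·q_1 − 1.3794·q_2 = (4.2353, 0.0000, -1.0588).
‖u_3‖ = 4.3656, so q_3 = (0.9701, 0.0000, -0.2425).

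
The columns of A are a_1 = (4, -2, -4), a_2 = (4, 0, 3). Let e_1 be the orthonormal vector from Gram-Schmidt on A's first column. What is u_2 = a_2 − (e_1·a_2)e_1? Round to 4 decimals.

u_2 = (3.5556, 0.2222, 3.4444)

a_1 = (4, -2, -4); ‖a_1‖ = 6.0000, so e_1 = (0.6667, -0.3333, -0.6667).
e_1·a_2 = 0.6667·4 + (-0.3333)·0 + (-0.6667)·3 = 0.6667.
u_2 = a_2 − 0.6667·e_1 = (3.5556, 0.2222, 3.4444).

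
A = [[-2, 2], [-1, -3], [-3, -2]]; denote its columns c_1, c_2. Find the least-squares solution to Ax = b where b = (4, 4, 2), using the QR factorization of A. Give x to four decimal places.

c_1 = (-2, -1, -3); ‖c_1‖ = 3.7417, so q_1 = (-0.5345, -0.2673, -0.8018).
q_1·c_2 = (-0.5345)·2 + (-0.2673)·(-3) + (-0.8018)·(-2) = 1.3363.
u_2 = c_2 − 1.3363·q_1 = (2.7143, -2.6429, -0.9286).
‖u_2‖ = 3.9005, so q_2 = (0.6959, -0.6776, -0.2381).
Qᵀb = (-4.8107, -0.4029).
Back-substitute: x_2 = -0.4029/3.9005 = -0.1033.
x_1 = (-4.8107 − 1.3363·(-0.1033))/3.7417 = -1.2488.

x = (-1.2488, -0.1033)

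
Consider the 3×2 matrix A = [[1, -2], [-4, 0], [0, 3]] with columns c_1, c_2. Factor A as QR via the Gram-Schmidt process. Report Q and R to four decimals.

Q = [[0.2425, -0.5269], [-0.9701, -0.1317], [0.0000, 0.8397]], R = [[4.1231, -0.4851], [0.0000, 3.5728]]

q_1 = c_1/‖c_1‖ = (1, -4, 0)/4.1231 = (0.2425, -0.9701, 0.0000).
r_{12} = q_1·c_2 = -0.4851.
u_2 = c_2 + 0.4851·q_1 = (-1.8824, -0.4706, 3.0000).
‖u_2‖ = 3.5728, so q_2 = (-0.5269, -0.1317, 0.8397).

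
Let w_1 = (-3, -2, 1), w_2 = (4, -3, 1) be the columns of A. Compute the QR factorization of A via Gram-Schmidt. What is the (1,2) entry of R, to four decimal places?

e_1 = w_1/‖w_1‖ = (-3, -2, 1)/3.7417 = (-0.8018, -0.5345, 0.2673).
r_{12} = e_1·w_2 = -1.3363.

r_{12} = -1.3363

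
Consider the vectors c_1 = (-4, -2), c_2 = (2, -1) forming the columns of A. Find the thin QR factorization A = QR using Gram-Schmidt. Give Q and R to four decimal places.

Q = [[-0.8944, 0.4472], [-0.4472, -0.8944]], R = [[4.4721, -1.3416], [0.0000, 1.7889]]

q_1 = c_1/‖c_1‖ = (-4, -2)/4.4721 = (-0.8944, -0.4472).
r_{12} = q_1·c_2 = -1.3416.
u_2 = c_2 + 1.3416·q_1 = (0.8000, -1.6000).
‖u_2‖ = 1.7889, so q_2 = (0.4472, -0.8944).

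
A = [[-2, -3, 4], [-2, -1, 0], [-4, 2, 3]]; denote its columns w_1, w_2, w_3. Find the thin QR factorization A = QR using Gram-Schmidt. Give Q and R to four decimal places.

e_1 = w_1/‖w_1‖ = (-2, -2, -4)/4.8990 = (-0.4082, -0.4082, -0.8165).
r_{12} = e_1·w_2 = 0.0000.
u_2 = w_2 + 0.0000·e_1 = (-3.0000, -1.0000, 2.0000).
‖u_2‖ = 3.7417, so e_2 = (-0.8018, -0.2673, 0.5345).
r_{13} = e_1·w_3 = -4.0825; r_{23} = e_2·w_3 = -1.6036.
u_3 = w_3 + 4.0825·e_1 + 1.6036·e_2 = (1.0476, -2.0952, 0.5238).
‖u_3‖ = 2.4004, so e_3 = (0.4364, -0.8729, 0.2182).

Q = [[-0.4082, -0.8018, 0.4364], [-0.4082, -0.2673, -0.8729], [-0.8165, 0.5345, 0.2182]], R = [[4.8990, 0.0000, -4.0825], [0.0000, 3.7417, -1.6036], [0.0000, 0.0000, 2.4004]]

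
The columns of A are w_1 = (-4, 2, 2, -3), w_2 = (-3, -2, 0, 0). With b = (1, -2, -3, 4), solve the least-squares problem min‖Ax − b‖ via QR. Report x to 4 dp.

x = (-0.9479, 0.6603)

w_1 = (-4, 2, 2, -3); ‖w_1‖ = 5.7446, so q_1 = (-0.6963, 0.3482, 0.3482, -0.5222).
q_1·w_2 = (-0.6963)·(-3) + 0.3482·(-2) + 0.3482·0 + (-0.5222)·0 = 1.3926.
u_2 = w_2 − 1.3926·q_1 = (-2.0303, -2.4848, -0.4848, 0.7273).
‖u_2‖ = 3.3257, so q_2 = (-0.6105, -0.7472, -0.1458, 0.2187).
Qᵀb = (-4.5260, 2.1959).
Back-substitute: x_2 = 2.1959/3.3257 = 0.6603.
x_1 = (-4.5260 − 1.3926·0.6603)/5.7446 = -0.9479.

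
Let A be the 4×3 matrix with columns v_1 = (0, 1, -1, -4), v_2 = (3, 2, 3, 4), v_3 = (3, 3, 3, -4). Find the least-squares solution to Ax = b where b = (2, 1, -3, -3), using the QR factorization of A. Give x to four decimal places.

q_1 = v_1/‖v_1‖ = (0, 1, -1, -4)/4.2426 = (0.0000, 0.2357, -0.2357, -0.9428).
r_{12} = q_1·v_2 = -4.0069.
u_2 = v_2 + 4.0069·q_1 = (3.0000, 2.9444, 2.0556, 0.2222).
‖u_2‖ = 4.6845, so q_2 = (0.6404, 0.6286, 0.4388, 0.0474).
r_{13} = q_1·v_3 = 3.7712; r_{23} = q_2·v_3 = 4.9335.
u_3 = v_3 − 3.7712·q_1 − 4.9335·q_2 = (-0.1595, -0.9899, 1.7241, -0.6785).
‖u_3‖ = 2.1067, so q_3 = (-0.0757, -0.4699, 0.8184, -0.3221).
Qᵀb = (3.7712, 0.4507, -2.1103).
Back-substitute: x_3 = -2.1103/2.1067 = -1.0017.
x_2 = (0.4507 − 4.9335·(-1.0017))/4.6845 = 1.1512.
x_1 = (3.7712 + 4.0069·1.1512 − 3.7712·(-1.0017))/4.2426 = 2.8665.

x = (2.8665, 1.1512, -1.0017)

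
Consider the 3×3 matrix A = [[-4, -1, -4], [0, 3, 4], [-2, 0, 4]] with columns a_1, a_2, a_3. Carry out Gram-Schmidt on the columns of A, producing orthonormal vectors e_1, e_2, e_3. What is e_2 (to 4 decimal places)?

e_2 = (-0.0659, 0.9891, 0.1319)

a_1 = (-4, 0, -2); ‖a_1‖ = 4.4721, so e_1 = (-0.8944, 0.0000, -0.4472).
e_1·a_2 = (-0.8944)·(-1) + 0.0000·3 + (-0.4472)·0 = 0.8944.
u_2 = a_2 − 0.8944·e_1 = (-0.2000, 3.0000, 0.4000).
‖u_2‖ = 3.0332, so e_2 = (-0.0659, 0.9891, 0.1319).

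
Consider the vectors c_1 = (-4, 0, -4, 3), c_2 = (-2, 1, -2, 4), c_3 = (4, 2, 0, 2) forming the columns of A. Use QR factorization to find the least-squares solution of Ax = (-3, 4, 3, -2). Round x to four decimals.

c_1 = (-4, 0, -4, 3); ‖c_1‖ = 6.4031, so q_1 = (-0.6247, 0.0000, -0.6247, 0.4685).
q_1·c_2 = (-0.6247)·(-2) + 0.0000·1 + (-0.6247)·(-2) + 0.4685·4 = 4.3729.
u_2 = c_2 − 4.3729·q_1 = (0.7317, 1.0000, 0.7317, 1.9512).
‖u_2‖ = 2.4245, so q_2 = (0.3018, 0.4125, 0.3018, 0.8048).
q_1·c_3 = (-0.6247)·4 + 0.0000·2 + (-0.6247)·0 + 0.4685·2 = -1.5617; q_2·c_3 = 0.3018·4 + 0.4125·2 + 0.3018·0 + 0.8048·2 = 3.6417.
u_3 = c_3 + 1.5617·q_1 − 3.6417·q_2 = (1.9253, 0.4979, -2.0747, -0.1992).
‖u_3‖ = 2.8808, so q_3 = (0.6683, 0.1728, -0.7202, -0.0691).
Qᵀb = (-0.9370, 0.0402, -3.3359).
Back-substitute: x_3 = -3.3359/2.8808 = -1.1580.
x_2 = (0.0402 − 3.6417·(-1.1580))/2.4245 = 1.7560.
x_1 = (-0.9370 − 4.3729·1.7560 + 1.5617·(-1.1580))/6.4031 = -1.6280.

x = (-1.6280, 1.7560, -1.1580)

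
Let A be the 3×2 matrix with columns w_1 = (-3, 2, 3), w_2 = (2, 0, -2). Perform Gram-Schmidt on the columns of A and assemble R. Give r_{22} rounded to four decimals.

q_1 = w_1/‖w_1‖ = (-3, 2, 3)/4.6904 = (-0.6396, 0.4264, 0.6396).
r_{12} = q_1·w_2 = -2.5584.
u_2 = w_2 + 2.5584·q_1 = (0.3636, 1.0909, -0.3636).
r_{22} = ‖u_2‖ = 1.2060.

r_{22} = 1.2060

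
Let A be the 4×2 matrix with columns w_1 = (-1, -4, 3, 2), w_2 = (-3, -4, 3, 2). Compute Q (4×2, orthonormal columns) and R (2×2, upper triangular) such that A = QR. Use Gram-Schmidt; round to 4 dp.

Q = [[-0.1826, -0.9832], [-0.7303, 0.1356], [0.5477, -0.1017], [0.3651, -0.0678]], R = [[5.4772, 5.8424], [0.0000, 1.9664]]

e_1 = w_1/‖w_1‖ = (-1, -4, 3, 2)/5.4772 = (-0.1826, -0.7303, 0.5477, 0.3651).
r_{12} = e_1·w_2 = 5.8424.
u_2 = w_2 − 5.8424·e_1 = (-1.9333, 0.2667, -0.2000, -0.1333).
‖u_2‖ = 1.9664, so e_2 = (-0.9832, 0.1356, -0.1017, -0.0678).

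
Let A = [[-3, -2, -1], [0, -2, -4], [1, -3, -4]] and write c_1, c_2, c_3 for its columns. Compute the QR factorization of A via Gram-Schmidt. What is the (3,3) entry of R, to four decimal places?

c_1 = (-3, 0, 1); ‖c_1‖ = 3.1623, so q_1 = (-0.9487, 0.0000, 0.3162).
q_1·c_2 = (-0.9487)·(-2) + 0.0000·(-2) + 0.3162·(-3) = 0.9487.
u_2 = c_2 − 0.9487·q_1 = (-1.1000, -2.0000, -3.3000).
‖u_2‖ = 4.0125, so q_2 = (-0.2741, -0.4984, -0.8224).
q_1·c_3 = (-0.9487)·(-1) + 0.0000·(-4) + 0.3162·(-4) = -0.3162; q_2·c_3 = (-0.2741)·(-1) + (-0.4984)·(-4) + (-0.8224)·(-4) = 5.5577.
u_3 = c_3 + 0.3162·q_1 − 5.5577·q_2 = (0.2236, -1.2298, 0.6708).
r_{33} = ‖u_3‖ = 1.4186.

r_{33} = 1.4186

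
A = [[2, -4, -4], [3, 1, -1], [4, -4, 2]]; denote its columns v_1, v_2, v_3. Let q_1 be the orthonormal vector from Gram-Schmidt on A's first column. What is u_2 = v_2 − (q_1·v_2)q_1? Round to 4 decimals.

u_2 = (-2.5517, 3.1724, -1.1034)

v_1 = (2, 3, 4); ‖v_1‖ = 5.3852, so q_1 = (0.3714, 0.5571, 0.7428).
q_1·v_2 = 0.3714·(-4) + 0.5571·1 + 0.7428·(-4) = -3.8996.
u_2 = v_2 + 3.8996·q_1 = (-2.5517, 3.1724, -1.1034).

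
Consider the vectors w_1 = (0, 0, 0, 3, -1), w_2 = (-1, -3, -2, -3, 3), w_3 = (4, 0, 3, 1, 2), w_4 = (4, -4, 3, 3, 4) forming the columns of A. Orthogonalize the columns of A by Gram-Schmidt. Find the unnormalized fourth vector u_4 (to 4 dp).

u_4 = (-0.5059, -0.7430, 0.9777, -0.1299, -0.3898)

w_1 = (0, 0, 0, 3, -1); ‖w_1‖ = 3.1623, so e_1 = (0.0000, 0.0000, 0.0000, 0.9487, -0.3162).
e_1·w_2 = 0.0000·(-1) + 0.0000·(-3) + 0.0000·(-2) + 0.9487·(-3) + (-0.3162)·3 = -3.7947.
u_2 = w_2 + 3.7947·e_1 = (-1.0000, -3.0000, -2.0000, 0.6000, 1.8000).
‖u_2‖ = 4.1952, so e_2 = (-0.2384, -0.7151, -0.4767, 0.1430, 0.4291).
e_1·w_3 = 0.0000·4 + 0.0000·0 + 0.0000·3 + 0.9487·1 + (-0.3162)·2 = 0.3162; e_2·w_3 = (-0.2384)·4 + (-0.7151)·0 + (-0.4767)·3 + 0.1430·1 + 0.4291·2 = -1.3825.
u_3 = w_3 − 0.3162·e_1 + 1.3825·e_2 = (3.6705, -0.9886, 2.3409, 0.8977, 2.6932).
‖u_3‖ = 5.2904, so e_3 = (0.6938, -0.1869, 0.4425, 0.1697, 0.5091).
e_1·w_4 = 0.0000·4 + 0.0000·(-4) + 0.0000·3 + 0.9487·3 + (-0.3162)·4 = 1.5811; e_2·w_4 = (-0.2384)·4 + (-0.7151)·(-4) + (-0.4767)·3 + 0.1430·3 + 0.4291·4 = 2.6220; e_3·w_4 = 0.6938·4 + (-0.1869)·(-4) + 0.4425·3 + 0.1697·3 + 0.5091·4 = 7.3954.
u_4 = w_4 − 1.5811·e_1 − 2.6220·e_2 − 7.3954·e_3 = (-0.5059, -0.7430, 0.9777, -0.1299, -0.3898).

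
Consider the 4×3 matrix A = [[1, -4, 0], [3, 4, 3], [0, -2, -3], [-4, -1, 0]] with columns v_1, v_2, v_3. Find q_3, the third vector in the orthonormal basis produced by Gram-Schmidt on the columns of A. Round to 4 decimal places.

v_1 = (1, 3, 0, -4); ‖v_1‖ = 5.0990, so q_1 = (0.1961, 0.5883, 0.0000, -0.7845).
q_1·v_2 = 0.1961·(-4) + 0.5883·4 + 0.0000·(-2) + (-0.7845)·(-1) = 2.3534.
u_2 = v_2 − 2.3534·q_1 = (-4.4615, 2.6154, -2.0000, 0.8462).
‖u_2‖ = 5.6091, so q_2 = (-0.7954, 0.4663, -0.3566, 0.1509).
q_1·v_3 = 0.1961·0 + 0.5883·3 + 0.0000·(-3) + (-0.7845)·0 = 1.7650; q_2·v_3 = (-0.7954)·0 + 0.4663·3 + (-0.3566)·(-3) + 0.1509·0 = 2.4685.
u_3 = v_3 − 1.7650·q_1 − 2.4685·q_2 = (1.6174, 0.8105, -2.1198, 1.0122).
‖u_3‖ = 2.9650, so q_3 = (0.5455, 0.2734, -0.7150, 0.3414).

q_3 = (0.5455, 0.2734, -0.7150, 0.3414)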